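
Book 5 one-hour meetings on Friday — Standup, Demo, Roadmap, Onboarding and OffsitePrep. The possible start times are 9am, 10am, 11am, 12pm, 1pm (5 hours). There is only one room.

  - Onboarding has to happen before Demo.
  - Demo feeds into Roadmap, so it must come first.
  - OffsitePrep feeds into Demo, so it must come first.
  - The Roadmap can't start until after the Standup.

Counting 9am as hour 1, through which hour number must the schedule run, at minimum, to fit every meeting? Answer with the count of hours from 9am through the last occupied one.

The precedence chain requires at least 3 distinct hours.
With at most 1 per hour and 5 meetings, at least 5 hours are needed.
5 works (last occupied hour: 1pm): for example Standup in 12pm; Onboarding in 9am; OffsitePrep in 10am; Roadmap in 1pm; Demo in 11am.

5 hours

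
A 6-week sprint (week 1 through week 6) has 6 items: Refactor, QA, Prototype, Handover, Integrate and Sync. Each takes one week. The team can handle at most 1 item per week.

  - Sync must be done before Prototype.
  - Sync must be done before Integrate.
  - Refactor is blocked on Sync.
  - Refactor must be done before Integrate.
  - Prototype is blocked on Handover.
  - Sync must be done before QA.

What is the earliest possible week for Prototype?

week 3

Precedence pushes Prototype to at least week 2.
Prototype at week 3 is achievable: Integrate -> week 5; Refactor -> week 4; Sync -> week 1; Prototype -> week 3; QA -> week 6; Handover -> week 2.
Nothing earlier works — the capacity limit rule out every week before week 3.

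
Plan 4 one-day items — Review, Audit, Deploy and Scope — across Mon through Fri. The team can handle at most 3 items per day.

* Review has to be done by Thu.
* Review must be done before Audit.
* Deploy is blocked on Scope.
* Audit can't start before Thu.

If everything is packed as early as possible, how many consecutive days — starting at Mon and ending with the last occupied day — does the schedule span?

4

The precedence chain requires at least 2 distinct days.
With at most 3 per day and 4 work items, at least 2 days are needed.
Audit can't be placed before Thu — that is day 4 counting from Mon — so the schedule must run through at least 4 days.
4 works (last occupied day: Thu): for example Review in Mon; Deploy in Tue; Scope in Mon; Audit in Thu.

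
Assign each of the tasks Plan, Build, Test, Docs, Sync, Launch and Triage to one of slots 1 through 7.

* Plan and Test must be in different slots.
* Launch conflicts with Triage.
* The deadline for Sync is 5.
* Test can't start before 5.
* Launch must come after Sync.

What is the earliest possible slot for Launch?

2

Precedence pushes Launch to at least 2.
Launch at 2 is achievable: Sync -> 1, Build -> 1, Triage -> 1, Test -> 5, Plan -> 1, Docs -> 1, Launch -> 2.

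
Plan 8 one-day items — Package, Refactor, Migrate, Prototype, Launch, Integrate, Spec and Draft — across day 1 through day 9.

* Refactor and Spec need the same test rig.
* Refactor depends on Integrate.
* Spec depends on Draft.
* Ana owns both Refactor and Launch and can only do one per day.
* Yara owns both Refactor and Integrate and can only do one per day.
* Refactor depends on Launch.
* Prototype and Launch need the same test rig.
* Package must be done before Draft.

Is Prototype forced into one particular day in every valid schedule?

Prototype can be day 1 (e.g. Package -> day 1, Launch -> day 2, Prototype -> day 1, Integrate -> day 1, Spec -> day 4, Draft -> day 2, Migrate -> day 1, Refactor -> day 3) or day 2 (e.g. Integrate -> day 1; Package -> day 1; Launch -> day 1; Refactor -> day 2; Migrate -> day 1; Draft -> day 2; Spec -> day 3; Prototype -> day 2).

No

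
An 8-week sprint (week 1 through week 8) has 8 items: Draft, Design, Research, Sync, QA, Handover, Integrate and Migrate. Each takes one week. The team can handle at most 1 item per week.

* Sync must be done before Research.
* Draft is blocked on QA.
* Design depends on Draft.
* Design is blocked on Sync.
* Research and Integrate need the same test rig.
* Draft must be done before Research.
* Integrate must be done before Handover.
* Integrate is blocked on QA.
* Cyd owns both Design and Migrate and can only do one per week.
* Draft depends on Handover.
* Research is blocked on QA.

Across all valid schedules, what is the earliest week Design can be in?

Precedence pushes Design to at least week 5.
Design at week 6 is achievable: Sync in week 5; Handover in week 3; Integrate in week 2; Migrate in week 8; Design in week 6; QA in week 1; Research in week 7; Draft in week 4.
Nothing earlier works — the conflict and capacity constraints rule out every week before week 6.

week 6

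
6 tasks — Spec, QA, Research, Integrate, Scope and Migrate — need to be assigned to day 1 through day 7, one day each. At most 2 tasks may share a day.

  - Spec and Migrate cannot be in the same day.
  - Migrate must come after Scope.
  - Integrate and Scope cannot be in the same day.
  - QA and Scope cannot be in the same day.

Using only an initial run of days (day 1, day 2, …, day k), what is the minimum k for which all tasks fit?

The precedence chain requires at least 2 distinct days.
With at most 2 per day and 6 tasks, at least 3 days are needed.
3 works (last occupied day: day 3): for example Integrate -> day 3; Scope -> day 1; QA -> day 2; Migrate -> day 2; Research -> day 3; Spec -> day 1.

3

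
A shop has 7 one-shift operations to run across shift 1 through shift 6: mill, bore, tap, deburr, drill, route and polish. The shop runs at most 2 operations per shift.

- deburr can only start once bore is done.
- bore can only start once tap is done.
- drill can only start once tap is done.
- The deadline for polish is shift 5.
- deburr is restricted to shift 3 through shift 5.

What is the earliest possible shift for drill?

Precedence pushes drill to at least shift 2.
drill at shift 2 is achievable: route=shift 4, polish=shift 1, bore=shift 2, mill=shift 3, deburr=shift 3, tap=shift 1, drill=shift 2.

shift 2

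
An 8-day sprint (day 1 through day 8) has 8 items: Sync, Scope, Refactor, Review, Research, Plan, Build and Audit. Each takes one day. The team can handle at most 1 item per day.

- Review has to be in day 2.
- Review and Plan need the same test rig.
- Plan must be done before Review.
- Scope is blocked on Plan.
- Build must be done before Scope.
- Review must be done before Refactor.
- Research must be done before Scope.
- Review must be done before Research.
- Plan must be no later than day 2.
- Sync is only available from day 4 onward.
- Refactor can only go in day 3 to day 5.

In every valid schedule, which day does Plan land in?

day 1

Plan's window is day 1–day 2.
Review is fixed at day 2, and Plan can't share a day with Review.
So Plan must be day 1.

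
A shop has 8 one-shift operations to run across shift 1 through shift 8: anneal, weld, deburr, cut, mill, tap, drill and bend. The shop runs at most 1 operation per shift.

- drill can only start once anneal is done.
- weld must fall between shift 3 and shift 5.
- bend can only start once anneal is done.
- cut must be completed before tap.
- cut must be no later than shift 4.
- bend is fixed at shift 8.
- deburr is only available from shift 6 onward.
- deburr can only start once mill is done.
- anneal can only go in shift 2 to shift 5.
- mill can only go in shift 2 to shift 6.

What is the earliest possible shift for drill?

shift 3

Precedence pushes drill to at least shift 3.
drill at shift 3 is achievable: cut=shift 1; deburr=shift 6; bend=shift 8; anneal=shift 2; tap=shift 7; weld=shift 4; drill=shift 3; mill=shift 5.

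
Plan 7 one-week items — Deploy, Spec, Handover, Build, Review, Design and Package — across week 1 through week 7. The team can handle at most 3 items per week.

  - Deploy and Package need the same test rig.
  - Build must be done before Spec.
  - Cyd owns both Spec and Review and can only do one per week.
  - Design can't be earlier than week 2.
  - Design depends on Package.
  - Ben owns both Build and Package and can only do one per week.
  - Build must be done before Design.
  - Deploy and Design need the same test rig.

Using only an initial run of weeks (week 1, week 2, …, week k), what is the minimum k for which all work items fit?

3 weeks

The precedence chain requires at least 2 distinct weeks.
With at most 3 per week and 7 work items, at least 3 weeks are needed.
3 works (last occupied week: week 3): for example Handover in week 1; Package in week 2; Deploy in week 1; Build in week 1; Review in week 3; Spec in week 2; Design in week 3.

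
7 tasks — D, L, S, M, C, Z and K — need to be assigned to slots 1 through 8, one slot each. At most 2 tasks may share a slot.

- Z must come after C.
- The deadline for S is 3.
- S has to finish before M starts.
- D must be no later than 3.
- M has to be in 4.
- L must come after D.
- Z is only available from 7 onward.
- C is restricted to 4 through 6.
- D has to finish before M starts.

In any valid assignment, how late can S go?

3

S's own window allows nothing later than 3.
S at 3 is achievable: L -> 2; C -> 4; M -> 4; Z -> 7; K -> 1; S -> 3; D -> 1.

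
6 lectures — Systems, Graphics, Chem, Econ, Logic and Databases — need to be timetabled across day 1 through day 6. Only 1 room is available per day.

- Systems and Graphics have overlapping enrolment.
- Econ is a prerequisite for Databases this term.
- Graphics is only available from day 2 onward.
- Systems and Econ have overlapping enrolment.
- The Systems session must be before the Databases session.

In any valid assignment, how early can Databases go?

day 3

Precedence pushes Databases to at least day 2.
Databases at day 3 is achievable: Logic=day 6, Econ=day 2, Systems=day 1, Chem=day 5, Graphics=day 4, Databases=day 3.
Nothing earlier works — the conflict and capacity constraints rule out every day before day 3.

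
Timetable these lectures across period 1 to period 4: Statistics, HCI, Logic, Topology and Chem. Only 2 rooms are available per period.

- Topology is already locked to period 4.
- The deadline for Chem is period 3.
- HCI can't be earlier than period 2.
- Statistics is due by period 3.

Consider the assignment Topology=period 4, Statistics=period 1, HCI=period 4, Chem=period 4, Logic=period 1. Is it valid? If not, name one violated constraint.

No — it violates: The deadline for Chem is period 3

HCI can't be earlier than period 2 — holds.
Topology is already locked to period 4 — holds.
The deadline for Chem is period 3 — violated.
Only 2 rooms are available per period — violated.
Statistics is due by period 3 — holds.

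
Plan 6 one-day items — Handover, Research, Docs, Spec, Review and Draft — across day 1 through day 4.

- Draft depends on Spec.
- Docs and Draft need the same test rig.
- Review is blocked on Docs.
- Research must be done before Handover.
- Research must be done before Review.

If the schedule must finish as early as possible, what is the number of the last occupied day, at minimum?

day 2

The precedence chain requires at least 2 distinct days.
2 works (last occupied day: day 2): for example Handover=day 2; Spec=day 1; Research=day 1; Draft=day 2; Review=day 2; Docs=day 1.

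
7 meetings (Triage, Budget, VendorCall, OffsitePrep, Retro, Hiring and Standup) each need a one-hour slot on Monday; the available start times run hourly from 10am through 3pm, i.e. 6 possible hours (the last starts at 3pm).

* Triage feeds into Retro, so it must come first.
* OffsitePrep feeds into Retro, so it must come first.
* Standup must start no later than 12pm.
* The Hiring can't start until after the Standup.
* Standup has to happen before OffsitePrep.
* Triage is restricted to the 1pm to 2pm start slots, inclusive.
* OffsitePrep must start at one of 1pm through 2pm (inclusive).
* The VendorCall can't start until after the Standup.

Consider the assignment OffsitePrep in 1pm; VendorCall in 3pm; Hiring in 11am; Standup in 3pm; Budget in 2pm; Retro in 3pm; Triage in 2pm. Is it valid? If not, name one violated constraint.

No. Standup must start no later than 12pm is not satisfied.

OffsitePrep must start at one of 1pm through 2pm (inclusive) — holds.
Triage is restricted to the 1pm to 2pm start slots, inclusive — holds.
The Hiring can't start until after the Standup — violated.
OffsitePrep feeds into Retro, so it must come first — holds.
Standup must start no later than 12pm — violated.
The VendorCall can't start until after the Standup — violated.
Triage feeds into Retro, so it must come first — holds.
Standup has to happen before OffsitePrep — violated.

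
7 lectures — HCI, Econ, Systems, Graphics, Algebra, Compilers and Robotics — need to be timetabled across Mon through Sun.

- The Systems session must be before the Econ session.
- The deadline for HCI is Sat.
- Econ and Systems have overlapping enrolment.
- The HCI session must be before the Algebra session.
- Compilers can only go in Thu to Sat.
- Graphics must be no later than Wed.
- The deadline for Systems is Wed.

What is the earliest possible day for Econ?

Tue

Precedence pushes Econ to at least Tue.
Econ at Tue is achievable: Graphics=Mon, Algebra=Tue, Compilers=Thu, Econ=Tue, Systems=Mon, Robotics=Mon, HCI=Mon.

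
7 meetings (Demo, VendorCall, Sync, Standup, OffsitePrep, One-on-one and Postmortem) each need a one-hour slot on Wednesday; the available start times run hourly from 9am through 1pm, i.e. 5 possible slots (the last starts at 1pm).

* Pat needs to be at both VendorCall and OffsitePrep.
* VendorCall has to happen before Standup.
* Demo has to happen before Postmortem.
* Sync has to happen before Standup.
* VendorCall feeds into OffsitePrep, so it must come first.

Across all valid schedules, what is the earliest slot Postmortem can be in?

Precedence pushes Postmortem to at least 10am.
Postmortem at 10am is achievable: OffsitePrep in 10am, Sync in 9am, Postmortem in 10am, VendorCall in 9am, Demo in 9am, Standup in 10am, One-on-one in 9am.

10am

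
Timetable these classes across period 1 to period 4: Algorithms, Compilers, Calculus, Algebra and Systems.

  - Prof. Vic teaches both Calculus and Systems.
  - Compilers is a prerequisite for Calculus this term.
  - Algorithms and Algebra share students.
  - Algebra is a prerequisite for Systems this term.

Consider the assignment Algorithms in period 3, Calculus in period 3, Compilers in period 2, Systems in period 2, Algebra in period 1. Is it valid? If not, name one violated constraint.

Algorithms and Algebra share students — holds.
Compilers is a prerequisite for Calculus this term — holds.
Prof. Vic teaches both Calculus and Systems — holds.
Algebra is a prerequisite for Systems this term — holds.

Valid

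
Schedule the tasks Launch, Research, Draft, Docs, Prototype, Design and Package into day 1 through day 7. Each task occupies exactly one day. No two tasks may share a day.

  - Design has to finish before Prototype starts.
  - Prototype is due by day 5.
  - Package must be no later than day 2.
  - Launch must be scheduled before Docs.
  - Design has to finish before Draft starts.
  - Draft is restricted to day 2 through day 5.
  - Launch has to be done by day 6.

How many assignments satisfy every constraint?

48

Splitting on Draft: it can be day 3 (12), day 4 (18), day 5 (18). Listing each branch's schedules as (Launch, Research, Docs, Prototype, Design, Package) by day number:
Draft=day 3: (4,6,7,5,1,2) (4,6,7,5,2,1) (4,7,6,5,1,2) (4,7,6,5,2,1) (5,6,7,4,1,2) (5,6,7,4,2,1) (5,7,6,4,1,2) (5,7,6,4,2,1) (6,4,7,5,1,2) (6,4,7,5,2,1) (6,5,7,4,1,2) (6,5,7,4,2,1) — 12.
Draft=day 4: (1,6,7,5,3,2) (1,7,6,5,3,2) (2,6,7,5,3,1) (2,7,6,5,3,1) (3,6,7,5,1,2) (3,6,7,5,2,1) (3,7,6,5,1,2) (3,7,6,5,2,1) (5,6,7,3,1,2) (5,6,7,3,2,1) (5,7,6,3,1,2) (5,7,6,3,2,1) (6,1,7,5,3,2) (6,2,7,5,3,1) (6,3,7,5,1,2) (6,3,7,5,2,1) (6,5,7,3,1,2) (6,5,7,3,2,1) — 18.
Draft=day 5: (1,6,7,4,3,2) (1,7,6,4,3,2) (2,6,7,4,3,1) (2,7,6,4,3,1) (3,6,7,4,1,2) (3,6,7,4,2,1) (3,7,6,4,1,2) (3,7,6,4,2,1) (4,6,7,3,1,2) (4,6,7,3,2,1) (4,7,6,3,1,2) (4,7,6,3,2,1) (6,1,7,4,3,2) (6,2,7,4,3,1) (6,3,7,4,1,2) (6,3,7,4,2,1) (6,4,7,3,1,2) (6,4,7,3,2,1) — 18.
Summing: 12 + 18 + 18 = 48.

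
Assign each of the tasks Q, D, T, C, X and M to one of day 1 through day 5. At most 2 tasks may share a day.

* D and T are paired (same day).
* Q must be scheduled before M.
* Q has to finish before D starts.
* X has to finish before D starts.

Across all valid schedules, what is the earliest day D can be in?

Precedence pushes D to at least day 2.
D at day 2 is achievable: T=day 2; C=day 3; Q=day 1; D=day 2; X=day 1; M=day 3.

day 2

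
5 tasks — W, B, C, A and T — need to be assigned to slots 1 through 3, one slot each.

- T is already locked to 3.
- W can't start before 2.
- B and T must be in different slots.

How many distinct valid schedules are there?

Splitting on W: it can be 2 (18), 3 (18). Listing each branch's schedules as (B, C, A, T):
W=2: (1,1,1,3) (1,1,2,3) (1,1,3,3) (1,2,1,3) (1,2,2,3) (1,2,3,3) (1,3,1,3) (1,3,2,3) (1,3,3,3) (2,1,1,3) (2,1,2,3) (2,1,3,3) (2,2,1,3) (2,2,2,3) (2,2,3,3) (2,3,1,3) (2,3,2,3) (2,3,3,3) — 18.
W=3: (1,1,1,3) (1,1,2,3) (1,1,3,3) (1,2,1,3) (1,2,2,3) (1,2,3,3) (1,3,1,3) (1,3,2,3) (1,3,3,3) (2,1,1,3) (2,1,2,3) (2,1,3,3) (2,2,1,3) (2,2,2,3) (2,2,3,3) (2,3,1,3) (2,3,2,3) (2,3,3,3) — 18.
Summing: 18 + 18 = 36.

36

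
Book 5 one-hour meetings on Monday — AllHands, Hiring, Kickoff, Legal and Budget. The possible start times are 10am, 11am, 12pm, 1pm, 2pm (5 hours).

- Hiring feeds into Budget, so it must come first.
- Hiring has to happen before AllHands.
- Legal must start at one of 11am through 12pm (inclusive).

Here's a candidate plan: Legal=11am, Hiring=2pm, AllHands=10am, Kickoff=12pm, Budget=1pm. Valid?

No — it violates: Hiring has to happen before AllHands

Legal must start at one of 11am through 12pm (inclusive) — holds.
Hiring feeds into Budget, so it must come first — violated.
Hiring has to happen before AllHands — violated.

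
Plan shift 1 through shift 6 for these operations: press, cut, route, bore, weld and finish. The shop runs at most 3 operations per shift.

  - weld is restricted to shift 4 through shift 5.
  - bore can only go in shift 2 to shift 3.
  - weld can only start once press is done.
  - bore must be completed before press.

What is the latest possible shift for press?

Precedence pushes press to at least shift 3; downstream work caps press at shift 4.
press at shift 4 is achievable: weld in shift 5; bore in shift 2; finish in shift 1; route in shift 1; press in shift 4; cut in shift 1.

shift 4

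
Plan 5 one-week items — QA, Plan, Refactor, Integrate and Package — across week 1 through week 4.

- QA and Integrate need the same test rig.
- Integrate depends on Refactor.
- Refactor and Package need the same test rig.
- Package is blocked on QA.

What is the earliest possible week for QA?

week 1

Downstream work caps QA at week 3.
QA at week 1 is achievable: QA=week 1; Plan=week 1; Package=week 2; Refactor=week 1; Integrate=week 2.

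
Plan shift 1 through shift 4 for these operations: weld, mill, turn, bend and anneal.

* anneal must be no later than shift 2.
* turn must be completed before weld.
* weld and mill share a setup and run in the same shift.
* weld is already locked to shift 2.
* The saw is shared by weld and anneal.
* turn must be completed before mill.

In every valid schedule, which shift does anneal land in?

shift 1

anneal's window is shift 1–shift 2.
weld is fixed at shift 2, and anneal can't share a shift with weld.
So anneal must be shift 1.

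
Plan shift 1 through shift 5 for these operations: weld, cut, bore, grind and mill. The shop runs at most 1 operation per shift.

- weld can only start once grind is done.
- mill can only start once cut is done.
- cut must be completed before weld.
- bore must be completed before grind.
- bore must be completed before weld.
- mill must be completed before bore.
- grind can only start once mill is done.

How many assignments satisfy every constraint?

1

Enumerating: mill in shift 2; grind in shift 4; cut in shift 1; bore in shift 3; weld in shift 5.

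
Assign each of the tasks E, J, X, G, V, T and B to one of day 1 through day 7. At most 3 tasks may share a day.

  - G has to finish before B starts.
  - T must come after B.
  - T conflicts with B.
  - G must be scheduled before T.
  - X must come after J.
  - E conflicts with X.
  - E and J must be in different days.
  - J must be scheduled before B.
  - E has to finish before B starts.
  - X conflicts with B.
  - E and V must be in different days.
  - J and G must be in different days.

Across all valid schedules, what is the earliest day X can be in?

day 2

Precedence pushes X to at least day 2.
X at day 2 is achievable: T in day 5, J in day 1, G in day 2, B in day 4, E in day 3, V in day 1, X in day 2.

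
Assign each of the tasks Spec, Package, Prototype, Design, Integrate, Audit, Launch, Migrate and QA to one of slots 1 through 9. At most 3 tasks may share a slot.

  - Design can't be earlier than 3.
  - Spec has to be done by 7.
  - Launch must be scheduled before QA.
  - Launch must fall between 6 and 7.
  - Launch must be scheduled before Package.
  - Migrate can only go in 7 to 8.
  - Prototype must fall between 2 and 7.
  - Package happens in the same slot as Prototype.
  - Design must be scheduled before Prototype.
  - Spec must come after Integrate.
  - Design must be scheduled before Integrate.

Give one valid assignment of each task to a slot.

Prototype in 7; Launch in 6; Spec in 5; Migrate in 7; Audit in 1; Package in 7; Integrate in 4; QA in 8; Design in 3

Checking: Launch(6) before QA(8); Design(3) before Prototype(7); Design(3) before Integrate(4); Launch(6) before Package(7); Integrate(4) before Spec(5); Package = Prototype = 7; Migrate=7 in [7,8]; Launch=6 in [6,7]; Design=3 in [3,9]; Spec=5 in [1,7]; Prototype=7 in [2,7]; max 3 per slot (cap 3).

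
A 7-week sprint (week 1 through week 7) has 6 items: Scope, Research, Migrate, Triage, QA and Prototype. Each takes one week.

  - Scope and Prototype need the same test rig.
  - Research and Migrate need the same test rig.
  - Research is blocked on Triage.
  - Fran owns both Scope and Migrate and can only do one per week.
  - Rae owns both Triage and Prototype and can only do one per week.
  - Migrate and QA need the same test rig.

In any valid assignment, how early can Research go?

Precedence pushes Research to at least week 2.
Research at week 2 is achievable: QA=week 1; Research=week 2; Triage=week 1; Migrate=week 3; Scope=week 1; Prototype=week 2.

week 2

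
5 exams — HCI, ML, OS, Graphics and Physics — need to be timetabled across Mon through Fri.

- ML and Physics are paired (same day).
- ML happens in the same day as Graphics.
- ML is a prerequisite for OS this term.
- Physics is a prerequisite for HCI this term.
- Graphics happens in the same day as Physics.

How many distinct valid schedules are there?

Splitting on HCI: it can be Tue (4), Wed (7), Thu (9), Fri (10). Listing each branch's schedules as (ML, OS, Graphics, Physics):
HCI=Tue: (Mon,Tue,Mon,Mon) (Mon,Wed,Mon,Mon) (Mon,Thu,Mon,Mon) (Mon,Fri,Mon,Mon) — 4.
HCI=Wed: (Mon,Tue,Mon,Mon) (Mon,Wed,Mon,Mon) (Mon,Thu,Mon,Mon) (Mon,Fri,Mon,Mon) (Tue,Wed,Tue,Tue) (Tue,Thu,Tue,Tue) (Tue,Fri,Tue,Tue) — 7.
HCI=Thu: (Mon,Tue,Mon,Mon) (Mon,Wed,Mon,Mon) (Mon,Thu,Mon,Mon) (Mon,Fri,Mon,Mon) (Tue,Wed,Tue,Tue) (Tue,Thu,Tue,Tue) (Tue,Fri,Tue,Tue) (Wed,Thu,Wed,Wed) (Wed,Fri,Wed,Wed) — 9.
HCI=Fri: (Mon,Tue,Mon,Mon) (Mon,Wed,Mon,Mon) (Mon,Thu,Mon,Mon) (Mon,Fri,Mon,Mon) (Tue,Wed,Tue,Tue) (Tue,Thu,Tue,Tue) (Tue,Fri,Tue,Tue) (Wed,Thu,Wed,Wed) (Wed,Fri,Wed,Wed) (Thu,Fri,Thu,Thu) — 10.
Summing: 4 + 7 + 9 + 10 = 30.

30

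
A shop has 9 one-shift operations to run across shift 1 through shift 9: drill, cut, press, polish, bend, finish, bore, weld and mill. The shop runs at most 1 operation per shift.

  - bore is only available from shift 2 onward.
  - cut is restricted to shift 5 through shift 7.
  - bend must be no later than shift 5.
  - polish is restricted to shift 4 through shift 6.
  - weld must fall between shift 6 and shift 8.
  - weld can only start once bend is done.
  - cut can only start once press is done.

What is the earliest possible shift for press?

Downstream work caps press at shift 6.
press at shift 1 is achievable: bore=shift 3, drill=shift 7, polish=shift 4, press=shift 1, bend=shift 2, cut=shift 5, mill=shift 9, weld=shift 6, finish=shift 8.

shift 1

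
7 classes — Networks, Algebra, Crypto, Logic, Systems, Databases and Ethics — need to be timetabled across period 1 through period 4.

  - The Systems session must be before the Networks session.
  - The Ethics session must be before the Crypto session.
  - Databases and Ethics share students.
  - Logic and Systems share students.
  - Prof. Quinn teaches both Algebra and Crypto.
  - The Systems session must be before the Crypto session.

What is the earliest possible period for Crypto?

period 2

Precedence pushes Crypto to at least period 2.
Crypto at period 2 is achievable: Logic -> period 2, Algebra -> period 1, Ethics -> period 1, Crypto -> period 2, Databases -> period 2, Systems -> period 1, Networks -> period 2.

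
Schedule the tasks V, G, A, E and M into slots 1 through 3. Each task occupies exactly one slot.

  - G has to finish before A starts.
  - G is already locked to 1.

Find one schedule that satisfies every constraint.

V in 1; M in 1; G in 1; E in 1; A in 2

Checking: G(1) before A(2); G=1 in [1,1].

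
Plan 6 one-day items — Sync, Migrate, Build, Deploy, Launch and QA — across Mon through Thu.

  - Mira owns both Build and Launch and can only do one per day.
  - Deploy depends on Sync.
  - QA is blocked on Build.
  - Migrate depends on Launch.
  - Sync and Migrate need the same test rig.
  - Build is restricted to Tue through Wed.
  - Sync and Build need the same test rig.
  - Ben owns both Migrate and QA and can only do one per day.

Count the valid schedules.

Splitting on Sync: it can be Mon (24), Tue (4), Wed (4). Listing each branch's schedules as (Migrate, Build, Deploy, Launch, QA):
Sync=Mon: (Tue,Tue,Tue,Mon,Wed) (Tue,Tue,Tue,Mon,Thu) (Tue,Tue,Wed,Mon,Wed) (Tue,Tue,Wed,Mon,Thu) (Tue,Tue,Thu,Mon,Wed) (Tue,Tue,Thu,Mon,Thu) (Tue,Wed,Tue,Mon,Thu) (Tue,Wed,Wed,Mon,Thu) (Tue,Wed,Thu,Mon,Thu) (Wed,Tue,Tue,Mon,Thu) (Wed,Tue,Wed,Mon,Thu) (Wed,Tue,Thu,Mon,Thu) (Wed,Wed,Tue,Mon,Thu) (Wed,Wed,Tue,Tue,Thu) (Wed,Wed,Wed,Mon,Thu) (Wed,Wed,Wed,Tue,Thu) (Wed,Wed,Thu,Mon,Thu) (Wed,Wed,Thu,Tue,Thu) (Thu,Tue,Tue,Mon,Wed) (Thu,Tue,Tue,Wed,Wed) (Thu,Tue,Wed,Mon,Wed) (Thu,Tue,Wed,Wed,Wed) (Thu,Tue,Thu,Mon,Wed) (Thu,Tue,Thu,Wed,Wed) — 24.
Sync=Tue: (Wed,Wed,Wed,Mon,Thu) (Wed,Wed,Wed,Tue,Thu) (Wed,Wed,Thu,Mon,Thu) (Wed,Wed,Thu,Tue,Thu) — 4.
Sync=Wed: (Tue,Tue,Thu,Mon,Wed) (Tue,Tue,Thu,Mon,Thu) (Thu,Tue,Thu,Mon,Wed) (Thu,Tue,Thu,Wed,Wed) — 4.
Summing: 24 + 4 + 4 = 32.

32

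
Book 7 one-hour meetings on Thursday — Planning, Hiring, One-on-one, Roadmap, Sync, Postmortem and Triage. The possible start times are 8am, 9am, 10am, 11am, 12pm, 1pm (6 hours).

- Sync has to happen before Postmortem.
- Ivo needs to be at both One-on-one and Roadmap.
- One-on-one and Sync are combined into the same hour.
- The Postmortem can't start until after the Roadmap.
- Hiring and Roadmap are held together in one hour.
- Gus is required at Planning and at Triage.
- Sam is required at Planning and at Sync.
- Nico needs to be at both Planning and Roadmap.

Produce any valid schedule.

Roadmap in 8am; One-on-one in 9am; Postmortem in 10am; Triage in 8am; Hiring in 8am; Planning in 10am; Sync in 9am

Checking: Roadmap(8am) before Postmortem(10am); Sync(9am) before Postmortem(10am); Planning(10am) != Roadmap(8am); Planning(10am) != Triage(8am); One-on-one(9am) != Roadmap(8am); Planning(10am) != Sync(9am); One-on-one = Sync = 9am; Hiring = Roadmap = 8am.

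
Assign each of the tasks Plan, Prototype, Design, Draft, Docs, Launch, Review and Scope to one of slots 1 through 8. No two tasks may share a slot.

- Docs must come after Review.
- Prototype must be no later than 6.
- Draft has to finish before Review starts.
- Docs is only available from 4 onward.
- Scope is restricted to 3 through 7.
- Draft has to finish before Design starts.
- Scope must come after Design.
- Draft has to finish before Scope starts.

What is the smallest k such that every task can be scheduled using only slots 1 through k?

The precedence chain requires at least 3 distinct slots.
With at most 1 per slot and 8 tasks, at least 8 slots are needed.
Docs can't be placed before 4, so the schedule must run through at least slot 4.
8 works (last occupied slot: 8): for example Prototype -> 6, Design -> 2, Launch -> 8, Docs -> 5, Review -> 4, Plan -> 7, Scope -> 3, Draft -> 1.

8 slots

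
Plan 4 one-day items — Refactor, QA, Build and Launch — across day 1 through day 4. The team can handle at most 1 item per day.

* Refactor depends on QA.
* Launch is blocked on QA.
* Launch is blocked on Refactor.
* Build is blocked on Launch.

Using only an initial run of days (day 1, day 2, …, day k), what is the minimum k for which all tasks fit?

The precedence chain requires at least 4 distinct days.
With at most 1 per day and 4 tasks, at least 4 days are needed.
4 works (last occupied day: day 4): for example QA=day 1; Build=day 4; Launch=day 3; Refactor=day 2.

4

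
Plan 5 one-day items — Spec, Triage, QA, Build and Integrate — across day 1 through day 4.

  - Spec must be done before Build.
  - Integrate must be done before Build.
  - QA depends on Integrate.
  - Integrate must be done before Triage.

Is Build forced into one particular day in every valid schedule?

No

Build can be day 2 (e.g. Build in day 2, Integrate in day 1, Triage in day 2, Spec in day 1, QA in day 2) or day 3 (e.g. QA -> day 2, Build -> day 3, Triage -> day 2, Spec -> day 1, Integrate -> day 1).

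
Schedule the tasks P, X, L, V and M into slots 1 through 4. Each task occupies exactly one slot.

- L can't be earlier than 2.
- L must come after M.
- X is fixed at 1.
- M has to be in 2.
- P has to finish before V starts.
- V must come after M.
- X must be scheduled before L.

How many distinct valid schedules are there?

Splitting on P: it can be 1 (4), 2 (4), 3 (2). Listing each branch's schedules as (X, L, V, M):
P=1: (1,3,3,2) (1,3,4,2) (1,4,3,2) (1,4,4,2) — 4.
P=2: (1,3,3,2) (1,3,4,2) (1,4,3,2) (1,4,4,2) — 4.
P=3: (1,3,4,2) (1,4,4,2) — 2.
Summing: 4 + 4 + 2 = 10.

10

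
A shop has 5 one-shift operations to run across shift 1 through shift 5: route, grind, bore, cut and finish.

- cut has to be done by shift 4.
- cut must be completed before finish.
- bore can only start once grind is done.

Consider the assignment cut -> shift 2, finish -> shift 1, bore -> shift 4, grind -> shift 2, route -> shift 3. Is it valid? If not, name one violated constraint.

cut must be completed before finish — violated.
cut has to be done by shift 4 — holds.
bore can only start once grind is done — holds.

No — it violates: cut must be completed before finish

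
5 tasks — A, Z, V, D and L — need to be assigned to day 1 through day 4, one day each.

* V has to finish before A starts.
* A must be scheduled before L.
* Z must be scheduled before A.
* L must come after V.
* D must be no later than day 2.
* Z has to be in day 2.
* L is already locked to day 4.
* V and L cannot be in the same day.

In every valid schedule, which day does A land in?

Precedence pushes A to at least day 3; downstream work caps A at day 3.
So A is pinned to day 3.

day 3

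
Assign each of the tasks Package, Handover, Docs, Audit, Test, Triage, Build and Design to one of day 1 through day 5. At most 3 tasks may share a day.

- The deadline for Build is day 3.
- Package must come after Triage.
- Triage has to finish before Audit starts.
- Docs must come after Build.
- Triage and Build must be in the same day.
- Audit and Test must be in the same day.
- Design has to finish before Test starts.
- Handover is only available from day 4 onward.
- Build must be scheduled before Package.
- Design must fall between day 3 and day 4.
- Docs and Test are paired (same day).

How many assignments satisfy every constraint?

18

Splitting on Package: it can be day 2 (3), day 3 (6), day 4 (6), day 5 (3). Listing each branch's schedules as (Handover, Docs, Audit, Test, Triage, Build, Design) by day number:
Package=day 2: (4,5,5,5,1,1,3) (4,5,5,5,1,1,4) (5,4,4,4,1,1,3) — 3.
Package=day 3: (4,5,5,5,1,1,3) (4,5,5,5,1,1,4) (4,5,5,5,2,2,3) (4,5,5,5,2,2,4) (5,4,4,4,1,1,3) (5,4,4,4,2,2,3) — 6.
Package=day 4: (4,5,5,5,1,1,3) (4,5,5,5,1,1,4) (4,5,5,5,2,2,3) (4,5,5,5,2,2,4) (4,5,5,5,3,3,3) (4,5,5,5,3,3,4) — 6.
Package=day 5: (5,4,4,4,1,1,3) (5,4,4,4,2,2,3) (5,4,4,4,3,3,3) — 3.
Summing: 3 + 6 + 6 + 3 = 18.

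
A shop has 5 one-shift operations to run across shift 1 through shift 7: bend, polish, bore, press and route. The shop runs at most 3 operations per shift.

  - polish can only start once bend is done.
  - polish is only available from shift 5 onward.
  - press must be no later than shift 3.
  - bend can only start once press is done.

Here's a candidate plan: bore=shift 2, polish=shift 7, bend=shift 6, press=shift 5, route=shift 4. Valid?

No — it violates: press must be no later than shift 3

polish can only start once bend is done — holds.
bend can only start once press is done — holds.
The shop runs at most 3 operations per shift — holds.
press must be no later than shift 3 — violated.
polish is only available from shift 5 onward — holds.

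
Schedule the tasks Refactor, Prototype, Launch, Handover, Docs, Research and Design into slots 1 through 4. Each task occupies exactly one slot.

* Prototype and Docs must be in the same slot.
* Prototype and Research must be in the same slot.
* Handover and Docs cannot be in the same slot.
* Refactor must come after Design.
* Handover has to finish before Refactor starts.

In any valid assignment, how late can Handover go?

Downstream work caps Handover at 3.
Handover at 3 is achievable: Launch in 1; Prototype in 1; Research in 1; Design in 1; Docs in 1; Refactor in 4; Handover in 3.

3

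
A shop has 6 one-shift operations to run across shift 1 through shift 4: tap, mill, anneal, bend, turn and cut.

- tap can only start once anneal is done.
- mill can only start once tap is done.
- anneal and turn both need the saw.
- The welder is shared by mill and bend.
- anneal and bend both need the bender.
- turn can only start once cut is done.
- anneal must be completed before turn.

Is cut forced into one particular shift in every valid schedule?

cut can be shift 1 (e.g. mill=shift 3, anneal=shift 1, bend=shift 2, cut=shift 1, turn=shift 2, tap=shift 2) or shift 2 (e.g. tap=shift 2; bend=shift 2; turn=shift 3; cut=shift 2; mill=shift 3; anneal=shift 1).

No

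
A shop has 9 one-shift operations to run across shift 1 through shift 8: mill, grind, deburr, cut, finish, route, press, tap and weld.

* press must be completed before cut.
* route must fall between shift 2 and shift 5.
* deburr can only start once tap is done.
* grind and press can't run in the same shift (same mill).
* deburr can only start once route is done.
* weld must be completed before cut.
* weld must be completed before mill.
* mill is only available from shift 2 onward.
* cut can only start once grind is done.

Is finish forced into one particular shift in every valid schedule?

finish can be shift 1 (e.g. tap in shift 1, press in shift 2, cut in shift 3, weld in shift 1, grind in shift 1, mill in shift 2, deburr in shift 3, route in shift 2, finish in shift 1) or shift 2 (e.g. cut -> shift 3; press -> shift 2; mill -> shift 2; grind -> shift 1; route -> shift 2; deburr -> shift 3; finish -> shift 2; tap -> shift 1; weld -> shift 1).

No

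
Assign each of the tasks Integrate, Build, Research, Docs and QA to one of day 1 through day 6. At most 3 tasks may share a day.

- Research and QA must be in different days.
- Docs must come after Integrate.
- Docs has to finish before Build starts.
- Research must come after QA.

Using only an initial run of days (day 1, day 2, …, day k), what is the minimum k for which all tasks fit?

The precedence chain requires at least 3 distinct days.
With at most 3 per day and 5 tasks, at least 2 days are needed.
3 works (last occupied day: day 3): for example Build in day 3, Integrate in day 1, Research in day 2, QA in day 1, Docs in day 2.

3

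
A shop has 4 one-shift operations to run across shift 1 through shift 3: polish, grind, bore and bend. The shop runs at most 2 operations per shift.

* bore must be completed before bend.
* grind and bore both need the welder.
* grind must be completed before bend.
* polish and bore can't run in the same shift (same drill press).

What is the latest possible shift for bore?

Downstream work caps bore at shift 2.
bore at shift 2 is achievable: grind -> shift 1, bore -> shift 2, bend -> shift 3, polish -> shift 1.

shift 2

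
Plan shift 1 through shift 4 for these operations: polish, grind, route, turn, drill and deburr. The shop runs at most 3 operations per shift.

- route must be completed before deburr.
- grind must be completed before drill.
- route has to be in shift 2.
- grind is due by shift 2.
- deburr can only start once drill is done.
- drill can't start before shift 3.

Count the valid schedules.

Splitting on polish: it can be shift 1 (8), shift 2 (7), shift 3 (8), shift 4 (8). Listing each branch's schedules as (grind, route, turn, drill, deburr) by shift number:
polish=shift 1: (1,2,1,3,4) (1,2,2,3,4) (1,2,3,3,4) (1,2,4,3,4) (2,2,1,3,4) (2,2,2,3,4) (2,2,3,3,4) (2,2,4,3,4) — 8.
polish=shift 2: (1,2,1,3,4) (1,2,2,3,4) (1,2,3,3,4) (1,2,4,3,4) (2,2,1,3,4) (2,2,3,3,4) (2,2,4,3,4) — 7.
polish=shift 3: (1,2,1,3,4) (1,2,2,3,4) (1,2,3,3,4) (1,2,4,3,4) (2,2,1,3,4) (2,2,2,3,4) (2,2,3,3,4) (2,2,4,3,4) — 8.
polish=shift 4: (1,2,1,3,4) (1,2,2,3,4) (1,2,3,3,4) (1,2,4,3,4) (2,2,1,3,4) (2,2,2,3,4) (2,2,3,3,4) (2,2,4,3,4) — 8.
Summing: 8 + 7 + 8 + 8 = 31.

31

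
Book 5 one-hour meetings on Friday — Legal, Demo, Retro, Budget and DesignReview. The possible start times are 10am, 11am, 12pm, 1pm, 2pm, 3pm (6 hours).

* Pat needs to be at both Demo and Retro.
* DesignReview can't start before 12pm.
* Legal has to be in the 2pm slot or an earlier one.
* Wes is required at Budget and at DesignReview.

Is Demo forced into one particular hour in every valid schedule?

No

Demo can be 10am (e.g. DesignReview in 12pm; Demo in 10am; Retro in 11am; Budget in 10am; Legal in 10am) or 11am (e.g. Demo in 11am, Legal in 10am, DesignReview in 12pm, Retro in 10am, Budget in 10am).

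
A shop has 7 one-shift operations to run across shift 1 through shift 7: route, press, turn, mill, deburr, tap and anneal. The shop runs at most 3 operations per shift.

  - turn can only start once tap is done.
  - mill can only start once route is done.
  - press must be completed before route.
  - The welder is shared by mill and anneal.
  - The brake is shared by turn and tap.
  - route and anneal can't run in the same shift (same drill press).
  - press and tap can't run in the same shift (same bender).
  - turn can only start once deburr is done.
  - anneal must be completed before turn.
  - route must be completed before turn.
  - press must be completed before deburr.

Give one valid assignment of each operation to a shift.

mill -> shift 3; route -> shift 2; deburr -> shift 2; tap -> shift 2; turn -> shift 3; anneal -> shift 1; press -> shift 1

Checking: deburr(shift 2) before turn(shift 3); press(shift 1) before deburr(shift 2); route(shift 2) before mill(shift 3); route(shift 2) before turn(shift 3); anneal(shift 1) before turn(shift 3); tap(shift 2) before turn(shift 3); press(shift 1) before route(shift 2); turn(shift 3) != tap(shift 2); mill(shift 3) != anneal(shift 1); route(shift 2) != anneal(shift 1); press(shift 1) != tap(shift 2); max 3 per shift (cap 3).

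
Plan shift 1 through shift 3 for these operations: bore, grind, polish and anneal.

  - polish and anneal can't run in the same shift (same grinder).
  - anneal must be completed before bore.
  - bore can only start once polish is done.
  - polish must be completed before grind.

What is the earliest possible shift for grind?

shift 2

Precedence pushes grind to at least shift 2.
grind at shift 2 is achievable: bore -> shift 3; grind -> shift 2; anneal -> shift 2; polish -> shift 1.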